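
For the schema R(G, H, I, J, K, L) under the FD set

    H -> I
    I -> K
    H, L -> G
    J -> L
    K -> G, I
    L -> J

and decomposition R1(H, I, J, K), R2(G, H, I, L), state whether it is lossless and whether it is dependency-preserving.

Lossless test: (H, I)⁺ = {G, H, I, K}, which is a superkey of neither fragment — lossy.
Dependency preservation: the restricted closure of {J} across the fragments never reaches {L}, so J → L cannot be enforced without a join — not preserved.

lossy and not dependency-preserving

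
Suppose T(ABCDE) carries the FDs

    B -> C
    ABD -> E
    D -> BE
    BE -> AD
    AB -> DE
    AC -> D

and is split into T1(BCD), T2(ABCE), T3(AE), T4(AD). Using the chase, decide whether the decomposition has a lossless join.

Yes

Chase test. Columns are ABCDE; row i has aⱼ where attribute j ∈ Ti, else bᵢⱼ.
Initial tableau (one row per fragment):
  row 1: b11 a2 a3 a4 b15
  row 2: a1 a2 a3 b24 a5
  row 3: a1 b32 b33 b34 a5
  row 4: a1 b42 b43 a4 b45
Rows 1 and 4 agree on D; apply D→BE and equate their BE entries.
Rows 1 and 4 agree on BE; apply BE→AD and equate their AD entries.
Rows 1 and 2 agree on AB; apply AB→DE and equate their DE entries.
Rows 1 and 4 agree on B; apply B→C and equate their C entries.
Row 1 is now all distinguished symbols — the join is lossless.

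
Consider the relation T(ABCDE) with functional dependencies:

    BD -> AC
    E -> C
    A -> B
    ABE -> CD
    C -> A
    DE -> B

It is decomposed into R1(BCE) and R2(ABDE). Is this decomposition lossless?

Common attributes: R1 ∩ R2 = {BE}.
Closure of {BE}: E → C applies, adding C; C → A applies, adding A; ABE → CD applies, adding D. So (BE)⁺ = {ABCDE}.
This closure contains every attribute of R1, so R1 ∩ R2 → R1. The join is lossless.

Yes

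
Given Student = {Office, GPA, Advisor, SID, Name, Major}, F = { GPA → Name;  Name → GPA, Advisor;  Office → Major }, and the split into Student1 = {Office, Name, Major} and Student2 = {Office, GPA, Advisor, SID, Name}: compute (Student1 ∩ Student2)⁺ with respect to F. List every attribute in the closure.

Student1 ∩ Student2 = {Office, Name}.
Name → GPA, Advisor applies, adding GPA, Advisor
Office → Major applies, adding Major
Closure: {Office, GPA, Advisor, Name, Major}.

Office, GPA, Advisor, Name, Major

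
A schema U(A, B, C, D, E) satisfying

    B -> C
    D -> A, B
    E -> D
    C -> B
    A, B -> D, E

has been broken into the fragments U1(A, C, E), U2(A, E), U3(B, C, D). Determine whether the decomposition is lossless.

No

Chase test. Columns are A, B, C, D, E; row i has aⱼ where attribute j ∈ Ui, else bᵢⱼ.
Initial tableau (one row per fragment):
  row 1: a1 b12 a3 b14 a5
  row 2: a1 b22 b23 b24 a5
  row 3: b31 a2 a3 a4 b35
Rows 1 and 2 agree on E; apply E→D and equate their D entries.
Rows 1 and 3 agree on C; apply C→B and equate their B entries.
Rows 1 and 2 agree on D; apply D→A, B and equate their A, B entries.
Rows 1 and 2 agree on B; apply B→C and equate their C entries.
No row becomes fully distinguished — the join is lossy.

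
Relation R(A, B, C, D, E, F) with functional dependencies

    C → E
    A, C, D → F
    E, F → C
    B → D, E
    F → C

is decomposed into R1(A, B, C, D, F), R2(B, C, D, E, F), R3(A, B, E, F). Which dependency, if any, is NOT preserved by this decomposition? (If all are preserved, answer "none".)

C → E lies within R2.
A, C, D → F lies within R1.
E, F → C lies within R2.
B → D, E lies within R2.
F → C lies within R1.
Every dependency is enforceable on the fragments, so the decomposition is dependency-preserving.

none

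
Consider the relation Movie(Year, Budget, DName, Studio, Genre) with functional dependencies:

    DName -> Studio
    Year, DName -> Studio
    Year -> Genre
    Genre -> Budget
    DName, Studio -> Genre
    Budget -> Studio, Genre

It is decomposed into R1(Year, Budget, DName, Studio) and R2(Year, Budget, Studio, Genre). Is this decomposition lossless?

Yes

Common attributes: R1 ∩ R2 = {Year, Budget, Studio}.
Closure of {Year, Budget, Studio}: Year → Genre applies, adding Genre. So (Year, Budget, Studio)⁺ = {Year, Budget, Studio, Genre}.
This closure contains every attribute of R2, so R1 ∩ R2 → R2. The join is lossless.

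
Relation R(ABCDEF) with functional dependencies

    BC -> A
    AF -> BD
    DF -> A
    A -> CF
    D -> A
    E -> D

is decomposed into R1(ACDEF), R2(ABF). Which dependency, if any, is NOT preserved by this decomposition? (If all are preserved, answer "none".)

BC -> A

Check BC → A: no single fragment contains all of {ABC}, and the restricted closure of {BC} across the fragments never reaches {A}.
AF → BD is preserved.
DF → A is preserved.
A → CF is preserved.
D → A is preserved.
E → D is preserved.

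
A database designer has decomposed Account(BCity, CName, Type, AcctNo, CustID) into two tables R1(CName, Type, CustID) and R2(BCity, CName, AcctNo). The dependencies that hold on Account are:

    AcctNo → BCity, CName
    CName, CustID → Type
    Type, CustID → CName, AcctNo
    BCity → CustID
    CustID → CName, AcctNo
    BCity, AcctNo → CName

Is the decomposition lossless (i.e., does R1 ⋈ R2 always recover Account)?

No

Common attributes: R1 ∩ R2 = {CName}.
No dependency enlarges {CName}, so (CName)⁺ = {CName}.
The closure contains neither all of R1 = {CName, Type, CustID} nor all of R2 = {BCity, CName, AcctNo}, so the common attributes are not a superkey of either fragment. The join is lossy.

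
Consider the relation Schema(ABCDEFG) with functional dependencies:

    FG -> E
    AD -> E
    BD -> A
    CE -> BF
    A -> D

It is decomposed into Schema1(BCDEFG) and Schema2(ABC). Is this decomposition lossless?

Common attributes: Schema1 ∩ Schema2 = {BC}.
No dependency enlarges {BC}, so (BC)⁺ = {BC}.
The closure contains neither all of Schema1 = {BCDEFG} nor all of Schema2 = {ABC}, so the common attributes are not a superkey of either fragment. The join is lossy.

No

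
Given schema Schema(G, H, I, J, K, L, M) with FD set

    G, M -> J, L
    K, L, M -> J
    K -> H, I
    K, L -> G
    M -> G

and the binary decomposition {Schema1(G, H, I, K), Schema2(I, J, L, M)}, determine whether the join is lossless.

Common attributes: Schema1 ∩ Schema2 = {I}.
No dependency enlarges {I}, so (I)⁺ = {I}.
The closure contains neither all of Schema1 = {G, H, I, K} nor all of Schema2 = {I, J, L, M}, so the common attributes are not a superkey of either fragment. The join is lossy.

No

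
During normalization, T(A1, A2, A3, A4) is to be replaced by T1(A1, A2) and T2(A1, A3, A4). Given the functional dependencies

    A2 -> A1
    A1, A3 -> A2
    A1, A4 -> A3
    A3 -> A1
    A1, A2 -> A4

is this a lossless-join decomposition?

Common attributes: T1 ∩ T2 = {A1}.
No dependency enlarges {A1}, so (A1)⁺ = {A1}.
The closure contains neither all of T1 = {A1, A2} nor all of T2 = {A1, A3, A4}, so the common attributes are not a superkey of either fragment. The join is lossy.

No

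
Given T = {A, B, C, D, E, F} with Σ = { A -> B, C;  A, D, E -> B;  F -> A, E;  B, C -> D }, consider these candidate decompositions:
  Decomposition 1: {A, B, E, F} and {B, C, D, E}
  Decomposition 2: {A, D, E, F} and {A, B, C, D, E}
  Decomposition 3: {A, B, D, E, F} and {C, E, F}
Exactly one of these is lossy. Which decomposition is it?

Decomposition 1: common = {B, E}, closure = {B, E} → lossy.
Decomposition 2: common = {A, D, E}, closure = {A, B, C, D, E} → lossless.
Decomposition 3: common = {E, F}, closure = {A, B, C, D, E, F} → lossless.

Decomposition 1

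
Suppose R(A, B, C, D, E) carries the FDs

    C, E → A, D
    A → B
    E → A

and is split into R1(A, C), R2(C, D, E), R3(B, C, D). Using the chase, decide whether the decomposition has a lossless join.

No

Chase test. Columns are A, B, C, D, E; row i has aⱼ where attribute j ∈ Ri, else bᵢⱼ.
Initial tableau (one row per fragment):
  row 1: a1 b12 a3 b14 b15
  row 2: b21 b22 a3 a4 a5
  row 3: b31 a2 a3 a4 b35
No row becomes fully distinguished — the join is lossy.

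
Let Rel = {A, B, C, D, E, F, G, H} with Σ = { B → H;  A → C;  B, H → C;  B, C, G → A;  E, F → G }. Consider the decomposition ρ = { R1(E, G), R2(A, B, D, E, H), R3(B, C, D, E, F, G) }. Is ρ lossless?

Chase test. Columns are A, B, C, D, E, F, G, H; row i has aⱼ where attribute j ∈ Ri, else bᵢⱼ.
Initial tableau (one row per fragment):
  row 1: b11 b12 b13 b14 a5 b16 a7 b18
  row 2: a1 a2 b23 a4 a5 b26 b27 a8
  row 3: b31 a2 a3 a4 a5 a6 a7 b38
Rows 2 and 3 agree on B; apply B→H and equate their H entries.
Rows 2 and 3 agree on B, H; apply B, H→C and equate their C entries.
No row becomes fully distinguished — the join is lossy.

No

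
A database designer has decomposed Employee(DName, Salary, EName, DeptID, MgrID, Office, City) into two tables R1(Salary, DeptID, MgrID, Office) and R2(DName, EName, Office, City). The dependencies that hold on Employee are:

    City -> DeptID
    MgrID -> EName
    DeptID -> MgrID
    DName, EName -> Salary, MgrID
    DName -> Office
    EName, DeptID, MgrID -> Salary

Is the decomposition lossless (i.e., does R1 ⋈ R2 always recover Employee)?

No

Common attributes: R1 ∩ R2 = {Office}.
No dependency enlarges {Office}, so (Office)⁺ = {Office}.
The closure contains neither all of R1 = {Salary, DeptID, MgrID, Office} nor all of R2 = {DName, EName, Office, City}, so the common attributes are not a superkey of either fragment. The join is lossy.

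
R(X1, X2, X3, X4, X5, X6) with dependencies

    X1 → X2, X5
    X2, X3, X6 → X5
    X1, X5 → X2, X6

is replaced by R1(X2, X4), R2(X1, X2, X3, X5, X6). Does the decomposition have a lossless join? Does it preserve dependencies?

Lossless test: (X2)⁺ = {X2}, which is a superkey of neither fragment — lossy.
Dependency preservation: every FD's attributes lie within a single fragment, so each can be enforced locally — preserved.

lossy but dependency-preserving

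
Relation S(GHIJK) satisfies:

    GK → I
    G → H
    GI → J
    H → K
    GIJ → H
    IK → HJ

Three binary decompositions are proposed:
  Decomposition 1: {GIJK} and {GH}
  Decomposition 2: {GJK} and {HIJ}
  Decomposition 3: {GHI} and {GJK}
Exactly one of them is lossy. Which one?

Decomposition 1: common = {G}, closure = {GHIJK} → lossless.
Decomposition 2: common = {J}, closure = {J} → lossy.
Decomposition 3: common = {G}, closure = {GHIJK} → lossless.

Decomposition 2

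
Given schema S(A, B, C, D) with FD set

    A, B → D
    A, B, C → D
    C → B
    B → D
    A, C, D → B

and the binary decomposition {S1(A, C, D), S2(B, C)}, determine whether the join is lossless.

Yes

Common attributes: S1 ∩ S2 = {C}.
Closure of {C}: C → B applies, adding B; B → D applies, adding D. So (C)⁺ = {B, C, D}.
This closure contains every attribute of S2, so S1 ∩ S2 → S2. The join is lossless.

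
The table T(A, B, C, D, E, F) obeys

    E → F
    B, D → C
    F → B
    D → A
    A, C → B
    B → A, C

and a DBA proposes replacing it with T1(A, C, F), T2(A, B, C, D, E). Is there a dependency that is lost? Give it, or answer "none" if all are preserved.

Check E → F: no single fragment contains all of {E, F}, and the restricted closure of {E} across the fragments never reaches {F}.
B, D → C is preserved.
F → B is preserved.
D → A is preserved.
A, C → B is preserved.
B → A, C is preserved.

E → F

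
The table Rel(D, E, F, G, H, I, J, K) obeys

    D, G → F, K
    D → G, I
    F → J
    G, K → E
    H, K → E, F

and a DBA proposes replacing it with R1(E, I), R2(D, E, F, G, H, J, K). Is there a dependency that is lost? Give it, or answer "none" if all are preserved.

D → G, I

Check D → G, I: no single fragment contains all of {D, G, I}, and the restricted closure of {D} across the fragments never reaches {G, I}.
D, G → F, K is preserved.
F → J is preserved.
G, K → E is preserved.
H, K → E, F is preserved.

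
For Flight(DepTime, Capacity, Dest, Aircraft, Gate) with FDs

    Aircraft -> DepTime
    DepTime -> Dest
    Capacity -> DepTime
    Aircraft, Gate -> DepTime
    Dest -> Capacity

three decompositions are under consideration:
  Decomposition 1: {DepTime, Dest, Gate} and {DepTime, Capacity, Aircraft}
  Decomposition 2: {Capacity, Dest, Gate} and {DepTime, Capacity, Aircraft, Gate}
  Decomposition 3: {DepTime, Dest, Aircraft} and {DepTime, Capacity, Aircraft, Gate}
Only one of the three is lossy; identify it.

Decomposition 1

Decomposition 1: common = {DepTime}, closure = {DepTime, Capacity, Dest} → lossy.
Decomposition 2: common = {Capacity, Gate}, closure = {DepTime, Capacity, Dest, Gate} → lossless.
Decomposition 3: common = {DepTime, Aircraft}, closure = {DepTime, Capacity, Dest, Aircraft} → lossless.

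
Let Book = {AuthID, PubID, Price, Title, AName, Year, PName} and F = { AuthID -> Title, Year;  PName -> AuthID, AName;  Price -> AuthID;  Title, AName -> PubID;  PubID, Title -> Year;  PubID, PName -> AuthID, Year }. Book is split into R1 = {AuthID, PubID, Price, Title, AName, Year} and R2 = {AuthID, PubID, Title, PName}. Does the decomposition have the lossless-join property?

No

Common attributes: R1 ∩ R2 = {AuthID, PubID, Title}.
Closure of {AuthID, PubID, Title}: AuthID → Title, Year applies, adding Year. So (AuthID, PubID, Title)⁺ = {AuthID, PubID, Title, Year}.
The closure contains neither all of R1 = {AuthID, PubID, Price, Title, AName, Year} nor all of R2 = {AuthID, PubID, Title, PName}, so the common attributes are not a superkey of either fragment. The join is lossy.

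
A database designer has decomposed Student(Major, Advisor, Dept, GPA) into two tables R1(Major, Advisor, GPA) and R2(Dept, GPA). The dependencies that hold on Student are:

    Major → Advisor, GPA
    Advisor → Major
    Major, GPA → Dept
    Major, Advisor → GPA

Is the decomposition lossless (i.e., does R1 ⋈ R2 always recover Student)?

No

Common attributes: R1 ∩ R2 = {GPA}.
No dependency enlarges {GPA}, so (GPA)⁺ = {GPA}.
The closure contains neither all of R1 = {Major, Advisor, GPA} nor all of R2 = {Dept, GPA}, so the common attributes are not a superkey of either fragment. The join is lossy.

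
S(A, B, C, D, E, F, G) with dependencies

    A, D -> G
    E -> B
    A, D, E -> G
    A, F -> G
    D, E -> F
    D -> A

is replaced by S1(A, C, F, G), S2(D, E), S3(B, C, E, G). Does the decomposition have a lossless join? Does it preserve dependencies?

Lossless test (chase): Rows 2 and 3 agree on E; apply E→B and equate their B entries. No row becomes fully distinguished — the join is lossy.
Dependency preservation: the restricted closure of {A, D} across the fragments never reaches {G}, so A, D → G cannot be enforced without a join — not preserved.

lossy and not dependency-preserving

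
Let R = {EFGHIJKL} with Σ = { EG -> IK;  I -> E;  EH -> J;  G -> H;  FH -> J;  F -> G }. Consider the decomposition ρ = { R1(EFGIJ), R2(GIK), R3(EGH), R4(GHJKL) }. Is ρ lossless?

No

Chase test. Columns are EFGHIJKL; row i has aⱼ where attribute j ∈ Ri, else bᵢⱼ.
Initial tableau (one row per fragment):
  row 1: a1 a2 a3 b14 a5 a6 b17 b18
  row 2: b21 b22 a3 b24 a5 b26 a7 b28
  row 3: a1 b32 a3 a4 b35 b36 b37 b38
  row 4: b41 b42 a3 a4 b45 a6 a7 a8
Rows 1 and 3 agree on EG; apply EG→IK and equate their IK entries.
Rows 1 and 2 agree on I; apply I→E and equate their E entries.
Rows 1 and 2 agree on G; apply G→H and equate their H entries.
Rows 1 and 3 agree on G; apply G→H and equate their H entries.
Rows 1 and 2 agree on EG; apply EG→IK and equate their IK entries.
Rows 1 and 2 agree on EH; apply EH→J and equate their J entries.
Rows 1 and 3 agree on EH; apply EH→J and equate their J entries.
No row becomes fully distinguished — the join is lossy.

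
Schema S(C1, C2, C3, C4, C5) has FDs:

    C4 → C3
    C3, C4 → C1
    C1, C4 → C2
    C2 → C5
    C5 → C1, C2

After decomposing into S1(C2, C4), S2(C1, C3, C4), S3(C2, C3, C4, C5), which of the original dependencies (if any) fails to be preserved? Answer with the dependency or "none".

Check C5 → C1, C2: no single fragment contains all of {C1, C2, C5}, and the restricted closure of {C5} across the fragments never reaches {C1, C2}.
C4 → C3 is preserved.
C3, C4 → C1 is preserved.
C1, C4 → C2 is preserved.
C2 → C5 is preserved.

C5 → C1, C2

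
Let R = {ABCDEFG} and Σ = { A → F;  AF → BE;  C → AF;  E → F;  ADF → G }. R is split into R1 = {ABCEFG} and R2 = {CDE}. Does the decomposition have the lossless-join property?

Common attributes: R1 ∩ R2 = {CE}.
Closure of {CE}: C → AF applies, adding AF; AF → BE applies, adding B. So (CE)⁺ = {ABCEF}.
The closure contains neither all of R1 = {ABCEFG} nor all of R2 = {CDE}, so the common attributes are not a superkey of either fragment. The join is lossy.

No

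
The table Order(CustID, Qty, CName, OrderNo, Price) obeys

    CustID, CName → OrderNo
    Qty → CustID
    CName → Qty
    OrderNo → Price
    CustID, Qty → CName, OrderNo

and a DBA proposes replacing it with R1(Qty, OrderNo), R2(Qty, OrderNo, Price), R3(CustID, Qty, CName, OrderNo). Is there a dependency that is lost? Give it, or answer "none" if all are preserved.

none

CustID, CName → OrderNo lies within R3.
Qty → CustID lies within R3.
CName → Qty lies within R3.
OrderNo → Price lies within R2.
CustID, Qty → CName, OrderNo lies within R3.
Every dependency is enforceable on the fragments, so the decomposition is dependency-preserving.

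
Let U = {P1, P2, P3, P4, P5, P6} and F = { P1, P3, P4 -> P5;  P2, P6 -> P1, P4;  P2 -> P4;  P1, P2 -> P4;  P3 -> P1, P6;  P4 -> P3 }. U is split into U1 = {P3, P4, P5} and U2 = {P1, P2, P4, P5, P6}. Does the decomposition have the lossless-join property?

Common attributes: U1 ∩ U2 = {P4, P5}.
Closure of {P4, P5}: P4 → P3 applies, adding P3; P3 → P1, P6 applies, adding P1, P6. So (P4, P5)⁺ = {P1, P3, P4, P5, P6}.
This closure contains every attribute of U1, so U1 ∩ U2 → U1. The join is lossless.

Yes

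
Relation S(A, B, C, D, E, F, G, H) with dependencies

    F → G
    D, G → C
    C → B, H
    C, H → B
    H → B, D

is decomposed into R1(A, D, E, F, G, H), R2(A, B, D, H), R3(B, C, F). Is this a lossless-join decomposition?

Chase test. Columns are A, B, C, D, E, F, G, H; row i has aⱼ where attribute j ∈ Ri, else bᵢⱼ.
Initial tableau (one row per fragment):
  row 1: a1 b12 b13 a4 a5 a6 a7 a8
  row 2: a1 a2 b23 a4 b25 b26 b27 a8
  row 3: b31 a2 a3 b34 b35 a6 b37 b38
Rows 1 and 3 agree on F; apply F→G and equate their G entries.
Rows 1 and 2 agree on H; apply H→B, D and equate their B, D entries.
No row becomes fully distinguished — the join is lossy.

No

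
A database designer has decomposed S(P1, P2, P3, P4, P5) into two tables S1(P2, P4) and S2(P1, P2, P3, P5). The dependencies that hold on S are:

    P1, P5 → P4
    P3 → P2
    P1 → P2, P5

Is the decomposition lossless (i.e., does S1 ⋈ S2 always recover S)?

No

Common attributes: S1 ∩ S2 = {P2}.
No dependency enlarges {P2}, so (P2)⁺ = {P2}.
The closure contains neither all of S1 = {P2, P4} nor all of S2 = {P1, P2, P3, P5}, so the common attributes are not a superkey of either fragment. The join is lossy.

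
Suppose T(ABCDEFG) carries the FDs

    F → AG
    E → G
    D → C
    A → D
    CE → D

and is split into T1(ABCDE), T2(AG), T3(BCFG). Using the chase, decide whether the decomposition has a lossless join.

No

Chase test. Columns are ABCDEFG; row i has aⱼ where attribute j ∈ Ti, else bᵢⱼ.
Initial tableau (one row per fragment):
  row 1: a1 a2 a3 a4 a5 b16 b17
  row 2: a1 b22 b23 b24 b25 b26 a7
  row 3: b31 a2 a3 b34 b35 a6 a7
Rows 1 and 2 agree on A; apply A→D and equate their D entries.
Rows 1 and 2 agree on D; apply D→C and equate their C entries.
No row becomes fully distinguished — the join is lossy.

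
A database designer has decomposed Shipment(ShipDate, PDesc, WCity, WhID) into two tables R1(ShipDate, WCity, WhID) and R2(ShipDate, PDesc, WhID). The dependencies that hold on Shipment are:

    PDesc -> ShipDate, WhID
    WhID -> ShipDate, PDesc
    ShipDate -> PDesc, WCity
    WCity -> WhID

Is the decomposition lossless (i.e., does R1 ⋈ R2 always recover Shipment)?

Common attributes: R1 ∩ R2 = {ShipDate, WhID}.
Closure of {ShipDate, WhID}: WhID → ShipDate, PDesc applies, adding PDesc; ShipDate → PDesc, WCity applies, adding WCity. So (ShipDate, WhID)⁺ = {ShipDate, PDesc, WCity, WhID}.
This closure contains every attribute of R1, so R1 ∩ R2 → R1. The join is lossless.

Yes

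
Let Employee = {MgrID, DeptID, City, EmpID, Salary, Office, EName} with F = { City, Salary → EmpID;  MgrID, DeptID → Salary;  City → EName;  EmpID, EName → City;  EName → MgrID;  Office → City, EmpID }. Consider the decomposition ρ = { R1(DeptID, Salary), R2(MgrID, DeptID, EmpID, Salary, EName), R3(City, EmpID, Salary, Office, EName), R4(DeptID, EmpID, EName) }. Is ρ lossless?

Chase test. Columns are MgrID, DeptID, City, EmpID, Salary, Office, EName; row i has aⱼ where attribute j ∈ Ri, else bᵢⱼ.
Initial tableau (one row per fragment):
  row 1: b11 a2 b13 b14 a5 b16 b17
  row 2: a1 a2 b23 a4 a5 b26 a7
  row 3: b31 b32 a3 a4 a5 a6 a7
  row 4: b41 a2 b43 a4 b45 b46 a7
Rows 2 and 3 agree on EmpID, EName; apply EmpID, EName→City and equate their City entries.
Rows 2 and 4 agree on EmpID, EName; apply EmpID, EName→City and equate their City entries.
Rows 2 and 3 agree on EName; apply EName→MgrID and equate their MgrID entries.
Rows 2 and 4 agree on EName; apply EName→MgrID and equate their MgrID entries.
Rows 2 and 4 agree on MgrID, DeptID; apply MgrID, DeptID→Salary and equate their Salary entries.
No row becomes fully distinguished — the join is lossy.

No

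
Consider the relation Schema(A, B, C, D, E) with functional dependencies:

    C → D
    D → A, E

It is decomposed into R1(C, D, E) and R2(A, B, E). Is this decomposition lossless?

No

Common attributes: R1 ∩ R2 = {E}.
No dependency enlarges {E}, so (E)⁺ = {E}.
The closure contains neither all of R1 = {C, D, E} nor all of R2 = {A, B, E}, so the common attributes are not a superkey of either fragment. The join is lossy.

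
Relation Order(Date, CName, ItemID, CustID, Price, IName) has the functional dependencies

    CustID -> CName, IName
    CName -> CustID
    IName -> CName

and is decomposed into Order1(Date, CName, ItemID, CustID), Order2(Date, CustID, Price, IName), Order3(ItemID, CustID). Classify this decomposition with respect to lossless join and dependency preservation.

lossy but dependency-preserving

Lossless test (chase): Rows 1 and 2 agree on CustID; apply CustID→CName, IName and equate their CName, IName entries. Rows 1 and 3 agree on CustID; apply CustID→CName, IName and equate their CName, IName entries. No row becomes fully distinguished — the join is lossy.
Dependency preservation: CustID → CName, IName; IName → CName are not contained in any single fragment, but the restricted closure of each left-hand side across the fragments still reaches the right-hand side; the remaining FDs each lie inside some fragment. All dependencies are preserved.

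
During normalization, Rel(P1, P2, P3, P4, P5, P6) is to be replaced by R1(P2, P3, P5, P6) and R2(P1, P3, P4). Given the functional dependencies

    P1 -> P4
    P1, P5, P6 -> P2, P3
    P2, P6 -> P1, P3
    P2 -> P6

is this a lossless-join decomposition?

No

Common attributes: R1 ∩ R2 = {P3}.
No dependency enlarges {P3}, so (P3)⁺ = {P3}.
The closure contains neither all of R1 = {P2, P3, P5, P6} nor all of R2 = {P1, P3, P4}, so the common attributes are not a superkey of either fragment. The join is lossy.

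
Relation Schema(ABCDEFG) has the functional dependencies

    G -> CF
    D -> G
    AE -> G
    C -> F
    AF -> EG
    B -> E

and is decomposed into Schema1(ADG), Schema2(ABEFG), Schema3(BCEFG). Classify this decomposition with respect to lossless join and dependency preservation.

Lossless test (chase): Rows 1 and 2 agree on G; apply G→CF and equate their CF entries. Rows 1 and 3 agree on G; apply G→CF and equate their CF entries. Rows 1 and 2 agree on AF; apply AF→EG and equate their EG entries. No row becomes fully distinguished — the join is lossy.
Dependency preservation: every FD's attributes lie within a single fragment, so each can be enforced locally — preserved.

lossy but dependency-preserving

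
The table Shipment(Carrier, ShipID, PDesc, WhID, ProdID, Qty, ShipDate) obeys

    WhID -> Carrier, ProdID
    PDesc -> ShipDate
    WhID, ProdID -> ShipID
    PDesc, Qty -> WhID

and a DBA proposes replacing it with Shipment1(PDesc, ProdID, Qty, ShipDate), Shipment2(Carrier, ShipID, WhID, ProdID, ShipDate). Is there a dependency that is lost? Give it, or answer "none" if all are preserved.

PDesc, Qty -> WhID

Check PDesc, Qty → WhID: no single fragment contains all of {PDesc, WhID, Qty}, and the restricted closure of {PDesc, Qty} across the fragments never reaches {WhID}.
WhID → Carrier, ProdID is preserved.
PDesc → ShipDate is preserved.
WhID, ProdID → ShipID is preserved.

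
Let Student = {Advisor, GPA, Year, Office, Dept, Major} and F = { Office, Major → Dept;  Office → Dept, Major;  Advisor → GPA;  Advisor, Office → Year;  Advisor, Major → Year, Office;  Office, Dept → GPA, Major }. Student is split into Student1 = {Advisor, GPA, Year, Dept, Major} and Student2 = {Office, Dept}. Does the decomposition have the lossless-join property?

Common attributes: Student1 ∩ Student2 = {Dept}.
No dependency enlarges {Dept}, so (Dept)⁺ = {Dept}.
The closure contains neither all of Student1 = {Advisor, GPA, Year, Dept, Major} nor all of Student2 = {Office, Dept}, so the common attributes are not a superkey of either fragment. The join is lossy.

No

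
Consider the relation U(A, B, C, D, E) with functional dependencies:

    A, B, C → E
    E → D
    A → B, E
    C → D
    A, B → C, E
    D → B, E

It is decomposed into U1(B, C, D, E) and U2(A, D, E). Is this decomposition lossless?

No

Common attributes: U1 ∩ U2 = {D, E}.
Closure of {D, E}: D → B, E applies, adding B. So (D, E)⁺ = {B, D, E}.
The closure contains neither all of U1 = {B, C, D, E} nor all of U2 = {A, D, E}, so the common attributes are not a superkey of either fragment. The join is lossy.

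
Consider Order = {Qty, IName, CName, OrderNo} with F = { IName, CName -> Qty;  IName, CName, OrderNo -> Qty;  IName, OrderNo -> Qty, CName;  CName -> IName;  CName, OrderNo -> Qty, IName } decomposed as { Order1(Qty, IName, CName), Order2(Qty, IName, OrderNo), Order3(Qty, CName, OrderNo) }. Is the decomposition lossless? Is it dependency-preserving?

lossless but not dependency-preserving

Lossless test (chase): Rows 1 and 3 agree on CName; apply CName→IName and equate their IName entries. Rows 2 and 3 agree on IName, OrderNo; apply IName, OrderNo→Qty, CName and equate their Qty, CName entries. Row 2 is now all distinguished symbols — the join is lossless.
Dependency preservation: the restricted closure of {IName, OrderNo} across the fragments never reaches {Qty, CName}, so IName, OrderNo → Qty, CName cannot be enforced without a join — not preserved.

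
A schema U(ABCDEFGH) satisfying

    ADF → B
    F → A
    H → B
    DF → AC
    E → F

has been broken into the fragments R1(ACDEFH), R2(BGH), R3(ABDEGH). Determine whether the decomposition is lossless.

Yes

Chase test. Columns are ABCDEFGH; row i has aⱼ where attribute j ∈ Ri, else bᵢⱼ.
Initial tableau (one row per fragment):
  row 1: a1 b12 a3 a4 a5 a6 b17 a8
  row 2: b21 a2 b23 b24 b25 b26 a7 a8
  row 3: a1 a2 b33 a4 a5 b36 a7 a8
Rows 1 and 2 agree on H; apply H→B and equate their B entries.
Rows 1 and 3 agree on E; apply E→F and equate their F entries.
Rows 1 and 3 agree on DF; apply DF→AC and equate their AC entries.
Row 3 is now all distinguished symbols — the join is lossless.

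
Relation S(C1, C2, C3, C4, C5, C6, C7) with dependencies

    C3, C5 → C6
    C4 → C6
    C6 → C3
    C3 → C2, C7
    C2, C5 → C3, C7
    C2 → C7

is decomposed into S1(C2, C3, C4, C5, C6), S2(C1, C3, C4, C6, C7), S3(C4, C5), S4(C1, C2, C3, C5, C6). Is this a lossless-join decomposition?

No

Chase test. Columns are C1, C2, C3, C4, C5, C6, C7; row i has aⱼ where attribute j ∈ Si, else bᵢⱼ.
Initial tableau (one row per fragment):
  row 1: b11 a2 a3 a4 a5 a6 b17
  row 2: a1 b22 a3 a4 b25 a6 a7
  row 3: b31 b32 b33 a4 a5 b36 b37
  row 4: a1 a2 a3 b44 a5 a6 b47
Rows 1 and 3 agree on C4; apply C4→C6 and equate their C6 entries.
Rows 1 and 3 agree on C6; apply C6→C3 and equate their C3 entries.
Rows 1 and 2 agree on C3; apply C3→C2, C7 and equate their C2, C7 entries.
Rows 1 and 3 agree on C3; apply C3→C2, C7 and equate their C2, C7 entries.
Rows 1 and 4 agree on C3; apply C3→C2, C7 and equate their C2, C7 entries.
No row becomes fully distinguished — the join is lossy.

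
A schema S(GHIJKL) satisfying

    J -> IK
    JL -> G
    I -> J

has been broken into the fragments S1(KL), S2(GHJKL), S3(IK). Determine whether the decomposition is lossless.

Chase test. Columns are GHIJKL; row i has aⱼ where attribute j ∈ Si, else bᵢⱼ.
Initial tableau (one row per fragment):
  row 1: b11 b12 b13 b14 a5 a6
  row 2: a1 a2 b23 a4 a5 a6
  row 3: b31 b32 a3 b34 a5 b36
No row becomes fully distinguished — the join is lossy.

No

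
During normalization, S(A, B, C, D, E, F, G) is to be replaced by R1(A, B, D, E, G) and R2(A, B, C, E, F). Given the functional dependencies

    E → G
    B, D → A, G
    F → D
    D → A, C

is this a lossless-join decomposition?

Common attributes: R1 ∩ R2 = {A, B, E}.
Closure of {A, B, E}: E → G applies, adding G. So (A, B, E)⁺ = {A, B, E, G}.
The closure contains neither all of R1 = {A, B, D, E, G} nor all of R2 = {A, B, C, E, F}, so the common attributes are not a superkey of either fragment. The join is lossy.

No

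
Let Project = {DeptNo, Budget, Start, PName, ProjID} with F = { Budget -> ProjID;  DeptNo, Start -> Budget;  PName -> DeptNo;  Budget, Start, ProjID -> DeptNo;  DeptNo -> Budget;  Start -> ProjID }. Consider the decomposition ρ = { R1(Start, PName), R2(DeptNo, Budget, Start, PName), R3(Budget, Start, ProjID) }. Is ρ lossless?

Yes

Chase test. Columns are DeptNo, Budget, Start, PName, ProjID; row i has aⱼ where attribute j ∈ Ri, else bᵢⱼ.
Initial tableau (one row per fragment):
  row 1: b11 b12 a3 a4 b15
  row 2: a1 a2 a3 a4 b25
  row 3: b31 a2 a3 b34 a5
Rows 2 and 3 agree on Budget; apply Budget→ProjID and equate their ProjID entries.
Rows 1 and 2 agree on PName; apply PName→DeptNo and equate their DeptNo entries.
Rows 2 and 3 agree on Budget, Start, ProjID; apply Budget, Start, ProjID→DeptNo and equate their DeptNo entries.
Rows 1 and 2 agree on DeptNo; apply DeptNo→Budget and equate their Budget entries.
Rows 1 and 2 agree on Start; apply Start→ProjID and equate their ProjID entries.
Row 1 is now all distinguished symbols — the join is lossless.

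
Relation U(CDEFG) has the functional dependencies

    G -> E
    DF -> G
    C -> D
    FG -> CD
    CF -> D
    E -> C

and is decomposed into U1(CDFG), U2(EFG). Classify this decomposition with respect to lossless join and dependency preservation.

lossless but not dependency-preserving

Lossless test: (FG)⁺ = {CDEFG}, which contains all of one fragment — lossless.
Dependency preservation: the restricted closure of {E} across the fragments never reaches {C}, so E → C cannot be enforced without a join — not preserved.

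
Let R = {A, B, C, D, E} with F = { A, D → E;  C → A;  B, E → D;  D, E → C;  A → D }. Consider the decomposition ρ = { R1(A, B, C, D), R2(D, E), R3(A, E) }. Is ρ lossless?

Yes

Chase test. Columns are A, B, C, D, E; row i has aⱼ where attribute j ∈ Ri, else bᵢⱼ.
Initial tableau (one row per fragment):
  row 1: a1 a2 a3 a4 b15
  row 2: b21 b22 b23 a4 a5
  row 3: a1 b32 b33 b34 a5
Rows 1 and 3 agree on A; apply A→D and equate their D entries.
Rows 1 and 3 agree on A, D; apply A, D→E and equate their E entries.
Rows 1 and 2 agree on D, E; apply D, E→C and equate their C entries.
Rows 1 and 3 agree on D, E; apply D, E→C and equate their C entries.
Rows 1 and 2 agree on C; apply C→A and equate their A entries.
Row 1 is now all distinguished symbols — the join is lossless.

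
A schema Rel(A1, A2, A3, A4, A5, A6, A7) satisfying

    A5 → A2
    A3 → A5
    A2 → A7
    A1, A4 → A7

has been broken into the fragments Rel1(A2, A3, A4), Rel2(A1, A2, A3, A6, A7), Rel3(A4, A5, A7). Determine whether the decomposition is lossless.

No

Chase test. Columns are A1, A2, A3, A4, A5, A6, A7; row i has aⱼ where attribute j ∈ Reli, else bᵢⱼ.
Initial tableau (one row per fragment):
  row 1: b11 a2 a3 a4 b15 b16 b17
  row 2: a1 a2 a3 b24 b25 a6 a7
  row 3: b31 b32 b33 a4 a5 b36 a7
Rows 1 and 2 agree on A3; apply A3→A5 and equate their A5 entries.
Rows 1 and 2 agree on A2; apply A2→A7 and equate their A7 entries.
No row becomes fully distinguished — the join is lossy.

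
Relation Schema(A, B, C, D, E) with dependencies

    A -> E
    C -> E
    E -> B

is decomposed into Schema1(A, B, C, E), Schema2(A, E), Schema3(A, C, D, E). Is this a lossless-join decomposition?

Yes

Chase test. Columns are A, B, C, D, E; row i has aⱼ where attribute j ∈ Schemai, else bᵢⱼ.
Initial tableau (one row per fragment):
  row 1: a1 a2 a3 b14 a5
  row 2: a1 b22 b23 b24 a5
  row 3: a1 b32 a3 a4 a5
Rows 1 and 2 agree on E; apply E→B and equate their B entries.
Rows 1 and 3 agree on E; apply E→B and equate their B entries.
Row 3 is now all distinguished symbols — the join is lossless.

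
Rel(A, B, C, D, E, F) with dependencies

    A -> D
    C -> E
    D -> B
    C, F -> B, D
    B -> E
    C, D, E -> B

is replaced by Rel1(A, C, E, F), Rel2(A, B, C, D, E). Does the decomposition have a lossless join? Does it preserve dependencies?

Lossless test: (A, C, E)⁺ = {A, B, C, D, E}, which contains all of one fragment — lossless.
Dependency preservation: the restricted closure of {C, F} across the fragments never reaches {B, D}, so C, F → B, D cannot be enforced without a join — not preserved.

lossless but not dependency-preserving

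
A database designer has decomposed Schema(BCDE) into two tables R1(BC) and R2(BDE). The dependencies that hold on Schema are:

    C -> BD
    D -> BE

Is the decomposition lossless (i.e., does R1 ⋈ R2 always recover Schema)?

No

Common attributes: R1 ∩ R2 = {B}.
No dependency enlarges {B}, so (B)⁺ = {B}.
The closure contains neither all of R1 = {BC} nor all of R2 = {BDE}, so the common attributes are not a superkey of either fragment. The join is lossy.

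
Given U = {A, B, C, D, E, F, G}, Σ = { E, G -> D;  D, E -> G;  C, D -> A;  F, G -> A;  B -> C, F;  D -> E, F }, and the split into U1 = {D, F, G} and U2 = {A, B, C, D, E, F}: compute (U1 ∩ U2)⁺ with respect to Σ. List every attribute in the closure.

U1 ∩ U2 = {D, F}.
D → E, F applies, adding E
D, E → G applies, adding G
F, G → A applies, adding A
Closure: {A, D, E, F, G}.

A, D, E, F, G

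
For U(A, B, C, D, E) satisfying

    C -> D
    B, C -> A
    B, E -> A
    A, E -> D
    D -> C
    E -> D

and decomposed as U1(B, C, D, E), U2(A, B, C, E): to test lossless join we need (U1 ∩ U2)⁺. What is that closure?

U1 ∩ U2 = {B, C, E}.
C → D applies, adding D
B, C → A applies, adding A
Closure: {A, B, C, D, E}.

A, B, C, D, E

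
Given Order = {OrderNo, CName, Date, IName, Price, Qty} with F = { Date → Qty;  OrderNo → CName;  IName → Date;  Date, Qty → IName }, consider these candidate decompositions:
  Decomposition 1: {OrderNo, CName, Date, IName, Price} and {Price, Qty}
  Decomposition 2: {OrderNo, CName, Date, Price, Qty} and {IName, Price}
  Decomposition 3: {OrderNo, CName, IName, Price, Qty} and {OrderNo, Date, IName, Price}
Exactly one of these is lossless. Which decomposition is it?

Decomposition 1: common = {Price}, closure = {Price} → lossy.
Decomposition 2: common = {Price}, closure = {Price} → lossy.
Decomposition 3: common = {OrderNo, IName, Price}, closure = {OrderNo, CName, Date, IName, Price, Qty} → lossless.

Decomposition 3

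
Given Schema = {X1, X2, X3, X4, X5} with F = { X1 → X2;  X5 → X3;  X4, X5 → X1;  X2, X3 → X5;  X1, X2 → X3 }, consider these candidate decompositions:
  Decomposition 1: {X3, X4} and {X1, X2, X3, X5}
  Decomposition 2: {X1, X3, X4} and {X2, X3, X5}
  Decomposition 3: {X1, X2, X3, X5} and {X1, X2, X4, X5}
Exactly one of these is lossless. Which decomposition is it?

Decomposition 1: common = {X3}, closure = {X3} → lossy.
Decomposition 2: common = {X3}, closure = {X3} → lossy.
Decomposition 3: common = {X1, X2, X5}, closure = {X1, X2, X3, X5} → lossless.

Decomposition 3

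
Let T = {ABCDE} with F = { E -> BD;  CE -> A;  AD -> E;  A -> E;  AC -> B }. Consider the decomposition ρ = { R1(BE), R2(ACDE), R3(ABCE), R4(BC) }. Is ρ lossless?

Chase test. Columns are ABCDE; row i has aⱼ where attribute j ∈ Ri, else bᵢⱼ.
Initial tableau (one row per fragment):
  row 1: b11 a2 b13 b14 a5
  row 2: a1 b22 a3 a4 a5
  row 3: a1 a2 a3 b34 a5
  row 4: b41 a2 a3 b44 b45
Rows 1 and 2 agree on E; apply E→BD and equate their BD entries.
Rows 1 and 3 agree on E; apply E→BD and equate their BD entries.
Row 2 is now all distinguished symbols — the join is lossless.

Yes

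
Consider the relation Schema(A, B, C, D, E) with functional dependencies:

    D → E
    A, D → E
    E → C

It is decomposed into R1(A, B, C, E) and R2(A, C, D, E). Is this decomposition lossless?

Common attributes: R1 ∩ R2 = {A, C, E}.
No dependency enlarges {A, C, E}, so (A, C, E)⁺ = {A, C, E}.
The closure contains neither all of R1 = {A, B, C, E} nor all of R2 = {A, C, D, E}, so the common attributes are not a superkey of either fragment. The join is lossy.

No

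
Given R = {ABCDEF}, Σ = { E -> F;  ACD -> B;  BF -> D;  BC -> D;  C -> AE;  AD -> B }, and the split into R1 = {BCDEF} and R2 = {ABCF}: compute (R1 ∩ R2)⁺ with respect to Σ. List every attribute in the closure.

R1 ∩ R2 = {BCF}.
BF → D applies, adding D
C → AE applies, adding AE
Closure: {ABCDEF}.

ABCDEF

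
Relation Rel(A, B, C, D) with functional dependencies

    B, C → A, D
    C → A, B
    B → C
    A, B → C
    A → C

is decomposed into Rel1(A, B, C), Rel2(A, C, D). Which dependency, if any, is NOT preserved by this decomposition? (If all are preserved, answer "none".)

B, C → A, D: restricted closure across fragments reaches A, D.
C → A, B lies within Rel1.
B → C lies within Rel1.
A, B → C lies within Rel1.
A → C lies within Rel1.
Every dependency is enforceable on the fragments, so the decomposition is dependency-preserving.

none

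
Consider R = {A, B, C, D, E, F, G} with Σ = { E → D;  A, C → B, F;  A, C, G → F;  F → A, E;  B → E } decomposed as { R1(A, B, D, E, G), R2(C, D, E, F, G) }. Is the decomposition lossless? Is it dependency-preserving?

lossy and not dependency-preserving

Lossless test: (D, E, G)⁺ = {D, E, G}, which is a superkey of neither fragment — lossy.
Dependency preservation: the restricted closure of {A, C} across the fragments never reaches {B, F}, so A, C → B, F cannot be enforced without a join — not preserved.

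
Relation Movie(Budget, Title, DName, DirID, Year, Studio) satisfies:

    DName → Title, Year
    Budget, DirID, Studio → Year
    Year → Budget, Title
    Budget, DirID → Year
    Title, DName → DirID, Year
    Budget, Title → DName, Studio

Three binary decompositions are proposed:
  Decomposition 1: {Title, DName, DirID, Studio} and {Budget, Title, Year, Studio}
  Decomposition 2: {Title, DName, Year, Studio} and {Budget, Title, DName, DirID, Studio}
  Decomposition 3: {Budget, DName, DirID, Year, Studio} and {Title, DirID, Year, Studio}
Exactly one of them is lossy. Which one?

Decomposition 1: common = {Title, Studio}, closure = {Title, Studio} → lossy.
Decomposition 2: common = {Title, DName, Studio}, closure = {Budget, Title, DName, DirID, Year, Studio} → lossless.
Decomposition 3: common = {DirID, Year, Studio}, closure = {Budget, Title, DName, DirID, Year, Studio} → lossless.

Decomposition 1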